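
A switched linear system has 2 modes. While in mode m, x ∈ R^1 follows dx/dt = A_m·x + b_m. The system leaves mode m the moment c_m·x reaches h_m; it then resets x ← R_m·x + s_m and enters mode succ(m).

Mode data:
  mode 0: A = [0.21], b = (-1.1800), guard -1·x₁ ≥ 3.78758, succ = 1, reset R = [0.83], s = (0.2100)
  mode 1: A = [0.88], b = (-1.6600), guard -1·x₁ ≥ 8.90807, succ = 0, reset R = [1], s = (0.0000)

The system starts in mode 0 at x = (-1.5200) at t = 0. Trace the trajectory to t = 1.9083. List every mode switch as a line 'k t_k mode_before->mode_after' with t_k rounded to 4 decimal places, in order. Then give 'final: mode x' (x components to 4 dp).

1 1.3135 0->1
final: 1 -6.2489

Mode 0: guard c·x = 3.7876 hit at Δt = 1.3135 (t = 1.3135), x⁻ = (-3.7876) → reset → x⁺ = (-2.9337), jump to mode 1
Mode 1: flow for 0.5948 to horizon, guard not reached → x = (-6.2489)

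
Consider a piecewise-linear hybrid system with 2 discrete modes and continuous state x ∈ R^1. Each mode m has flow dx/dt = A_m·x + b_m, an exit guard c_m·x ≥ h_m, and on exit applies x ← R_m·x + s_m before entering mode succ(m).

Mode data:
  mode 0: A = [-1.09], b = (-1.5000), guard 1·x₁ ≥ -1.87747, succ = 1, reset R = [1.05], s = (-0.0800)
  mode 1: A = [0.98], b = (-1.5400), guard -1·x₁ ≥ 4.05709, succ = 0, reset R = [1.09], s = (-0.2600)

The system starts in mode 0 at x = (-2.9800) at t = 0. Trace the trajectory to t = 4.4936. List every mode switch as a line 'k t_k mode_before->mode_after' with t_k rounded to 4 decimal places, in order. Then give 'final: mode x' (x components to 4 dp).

Mode 0: guard c·x = -1.8775 hit at Δt = 1.0669 (t = 1.0669), x⁻ = (-1.8775) → reset → x⁺ = (-2.0513), jump to mode 1
Mode 1: guard c·x = 4.0571 hit at Δt = 0.4496 (t = 1.5165), x⁻ = (-4.0571) → reset → x⁺ = (-4.6822), jump to mode 0
Mode 0: guard c·x = -1.8775 hit at Δt = 1.7305 (t = 3.2470), x⁻ = (-1.8775) → reset → x⁺ = (-2.0513), jump to mode 1
Mode 1: guard c·x = 4.0571 hit at Δt = 0.4496 (t = 3.6966), x⁻ = (-4.0571) → reset → x⁺ = (-4.6822), jump to mode 0
Mode 0: flow for 0.7970 to horizon, guard not reached → x = (-2.7630)

1 1.0669 0->1
2 1.5165 1->0
3 3.2470 0->1
4 3.6966 1->0
final: 0 -2.7630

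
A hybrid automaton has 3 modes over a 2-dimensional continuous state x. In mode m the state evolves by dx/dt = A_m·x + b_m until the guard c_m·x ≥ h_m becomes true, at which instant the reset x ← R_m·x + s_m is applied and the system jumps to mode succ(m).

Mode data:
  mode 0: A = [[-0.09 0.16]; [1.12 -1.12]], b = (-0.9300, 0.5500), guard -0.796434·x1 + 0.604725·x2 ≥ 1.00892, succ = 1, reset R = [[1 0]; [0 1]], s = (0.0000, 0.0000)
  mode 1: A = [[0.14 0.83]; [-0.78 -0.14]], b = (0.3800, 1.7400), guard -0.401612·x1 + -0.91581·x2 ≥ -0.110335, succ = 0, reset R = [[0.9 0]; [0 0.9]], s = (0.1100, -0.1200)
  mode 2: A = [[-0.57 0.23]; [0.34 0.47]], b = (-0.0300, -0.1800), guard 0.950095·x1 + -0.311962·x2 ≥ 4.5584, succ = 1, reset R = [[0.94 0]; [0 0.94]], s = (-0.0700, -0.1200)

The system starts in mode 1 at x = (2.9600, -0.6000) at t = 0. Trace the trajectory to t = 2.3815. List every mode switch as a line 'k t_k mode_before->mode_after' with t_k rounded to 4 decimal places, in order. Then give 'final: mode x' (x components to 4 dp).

Mode 1: guard c·x = -0.1103 hit at Δt = 1.1972 (t = 1.1972), x⁻ = (3.0242, -1.2057) → reset → x⁺ = (2.8318, -1.2051), jump to mode 0
Mode 0: flow for 1.1843 to horizon, guard not reached → x = (1.6110, 1.5404)

1 1.1972 1->0
final: 0 1.6110 1.5404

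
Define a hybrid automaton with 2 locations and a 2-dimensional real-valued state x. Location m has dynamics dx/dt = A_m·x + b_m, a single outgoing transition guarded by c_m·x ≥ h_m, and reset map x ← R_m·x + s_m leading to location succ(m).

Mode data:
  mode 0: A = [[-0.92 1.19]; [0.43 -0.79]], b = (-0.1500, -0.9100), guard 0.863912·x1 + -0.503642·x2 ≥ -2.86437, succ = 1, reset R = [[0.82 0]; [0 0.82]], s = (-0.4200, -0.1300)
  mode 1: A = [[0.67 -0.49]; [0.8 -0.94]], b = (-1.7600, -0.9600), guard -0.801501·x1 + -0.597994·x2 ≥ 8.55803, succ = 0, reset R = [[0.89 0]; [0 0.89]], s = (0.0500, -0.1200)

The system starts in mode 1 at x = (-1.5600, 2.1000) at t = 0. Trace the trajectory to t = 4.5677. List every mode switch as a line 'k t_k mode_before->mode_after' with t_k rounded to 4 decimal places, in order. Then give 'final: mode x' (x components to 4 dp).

1 1.4426 1->0
2 2.9098 0->1
3 3.4609 1->0
final: 0 -5.9967 -4.3770

Mode 1: guard c·x = 8.5580 hit at Δt = 1.4426 (t = 1.4426), x⁻ = (-8.0127, -3.5717) → reset → x⁺ = (-7.0813, -3.2988), jump to mode 0
Mode 0: guard c·x = -2.8644 hit at Δt = 1.4672 (t = 2.9098), x⁻ = (-5.6912, -4.0750) → reset → x⁺ = (-5.0868, -3.4715), jump to mode 1
Mode 1: guard c·x = 8.5580 hit at Δt = 0.5511 (t = 3.4609), x⁻ = (-7.2319, -4.6182) → reset → x⁺ = (-6.3864, -4.2302), jump to mode 0
Mode 0: flow for 1.1068 to horizon, guard not reached → x = (-5.9967, -4.3770)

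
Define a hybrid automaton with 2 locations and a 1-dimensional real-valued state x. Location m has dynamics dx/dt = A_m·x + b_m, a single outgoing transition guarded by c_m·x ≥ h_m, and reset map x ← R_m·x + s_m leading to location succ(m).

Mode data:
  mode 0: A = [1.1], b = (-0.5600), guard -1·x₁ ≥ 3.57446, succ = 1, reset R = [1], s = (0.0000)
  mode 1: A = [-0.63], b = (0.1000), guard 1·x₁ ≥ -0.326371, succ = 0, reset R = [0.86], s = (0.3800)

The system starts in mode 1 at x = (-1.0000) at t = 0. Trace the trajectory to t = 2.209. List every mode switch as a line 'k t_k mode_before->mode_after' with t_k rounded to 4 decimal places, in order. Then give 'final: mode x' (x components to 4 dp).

Mode 1: guard c·x = -0.3264 hit at Δt = 1.3821 (t = 1.3821), x⁻ = (-0.3264) → reset → x⁺ = (0.0993), jump to mode 0
Mode 0: flow for 0.8269 to horizon, guard not reached → x = (-0.5085)

1 1.3821 1->0
final: 0 -0.5085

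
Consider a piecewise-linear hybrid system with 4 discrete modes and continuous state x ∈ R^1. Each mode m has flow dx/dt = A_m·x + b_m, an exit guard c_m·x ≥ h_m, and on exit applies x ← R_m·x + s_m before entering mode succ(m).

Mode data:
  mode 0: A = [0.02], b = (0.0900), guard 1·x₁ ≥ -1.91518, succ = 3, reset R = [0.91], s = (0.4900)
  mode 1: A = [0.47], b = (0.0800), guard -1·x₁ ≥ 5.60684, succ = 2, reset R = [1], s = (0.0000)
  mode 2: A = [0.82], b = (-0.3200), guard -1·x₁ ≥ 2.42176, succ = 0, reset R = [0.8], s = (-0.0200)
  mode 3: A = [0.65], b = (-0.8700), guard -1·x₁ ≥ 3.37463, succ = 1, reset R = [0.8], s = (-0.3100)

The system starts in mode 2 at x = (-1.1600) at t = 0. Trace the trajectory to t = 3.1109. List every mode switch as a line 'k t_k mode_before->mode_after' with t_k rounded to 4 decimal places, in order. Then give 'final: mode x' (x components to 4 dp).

1 0.7262 2->0
2 1.5498 0->3
3 2.4701 3->1
final: 1 -4.0077

Mode 2: guard c·x = 2.4218 hit at Δt = 0.7262 (t = 0.7262), x⁻ = (-2.4218) → reset → x⁺ = (-1.9574), jump to mode 0
Mode 0: guard c·x = -1.9152 hit at Δt = 0.8236 (t = 1.5498), x⁻ = (-1.9152) → reset → x⁺ = (-1.2528), jump to mode 3
Mode 3: guard c·x = 3.3746 hit at Δt = 0.9203 (t = 2.4701), x⁻ = (-3.3746) → reset → x⁺ = (-3.0097), jump to mode 1
Mode 1: flow for 0.6408 to horizon, guard not reached → x = (-4.0077)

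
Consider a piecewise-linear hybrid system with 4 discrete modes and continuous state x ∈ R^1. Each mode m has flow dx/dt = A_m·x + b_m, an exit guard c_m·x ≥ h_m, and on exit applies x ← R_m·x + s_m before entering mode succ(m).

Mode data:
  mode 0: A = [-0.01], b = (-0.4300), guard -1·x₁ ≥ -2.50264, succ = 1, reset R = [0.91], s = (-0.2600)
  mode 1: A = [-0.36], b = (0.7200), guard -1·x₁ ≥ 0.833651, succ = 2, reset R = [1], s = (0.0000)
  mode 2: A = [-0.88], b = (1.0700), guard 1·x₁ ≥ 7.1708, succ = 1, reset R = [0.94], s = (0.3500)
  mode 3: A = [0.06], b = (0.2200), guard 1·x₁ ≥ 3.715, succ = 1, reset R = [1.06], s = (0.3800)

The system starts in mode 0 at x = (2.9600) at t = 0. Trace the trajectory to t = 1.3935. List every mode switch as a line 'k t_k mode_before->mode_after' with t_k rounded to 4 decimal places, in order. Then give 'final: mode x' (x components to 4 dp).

Mode 0: guard c·x = -2.5026 hit at Δt = 1.0001 (t = 1.0001), x⁻ = (2.5026) → reset → x⁺ = (2.0174), jump to mode 1
Mode 1: flow for 0.3934 to horizon, guard not reached → x = (2.0151)

1 1.0001 0->1
final: 1 2.0151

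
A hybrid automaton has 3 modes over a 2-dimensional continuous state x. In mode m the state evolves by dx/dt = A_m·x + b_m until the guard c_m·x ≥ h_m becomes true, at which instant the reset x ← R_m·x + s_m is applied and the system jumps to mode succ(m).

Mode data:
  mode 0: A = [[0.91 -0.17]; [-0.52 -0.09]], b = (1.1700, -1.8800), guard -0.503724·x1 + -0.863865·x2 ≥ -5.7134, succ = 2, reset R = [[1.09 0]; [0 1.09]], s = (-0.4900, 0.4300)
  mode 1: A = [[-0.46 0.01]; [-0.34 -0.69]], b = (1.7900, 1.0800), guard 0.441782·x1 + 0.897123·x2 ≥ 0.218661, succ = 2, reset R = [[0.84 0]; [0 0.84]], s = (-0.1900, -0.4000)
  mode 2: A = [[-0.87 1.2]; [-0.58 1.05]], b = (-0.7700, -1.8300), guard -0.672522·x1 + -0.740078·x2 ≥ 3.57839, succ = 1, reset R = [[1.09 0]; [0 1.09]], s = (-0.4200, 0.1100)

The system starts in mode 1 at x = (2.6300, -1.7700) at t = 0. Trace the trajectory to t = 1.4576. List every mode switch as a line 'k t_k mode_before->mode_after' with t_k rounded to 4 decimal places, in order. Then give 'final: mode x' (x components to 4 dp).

Mode 1: guard c·x = 0.2187 hit at Δt = 0.5167 (t = 0.5167), x⁻ = (2.8902, -1.1795) → reset → x⁺ = (2.2378, -1.3908), jump to mode 2
Mode 2: guard c·x = 3.5784 hit at Δt = 0.5599 (t = 1.0766), x⁻ = (-0.5222, -4.3606) → reset → x⁺ = (-0.9892, -4.6431), jump to mode 1
Mode 1: flow for 0.3810 to horizon, guard not reached → x = (-0.2180, -3.1423)

1 0.5167 1->2
2 1.0766 2->1
final: 1 -0.2180 -3.1423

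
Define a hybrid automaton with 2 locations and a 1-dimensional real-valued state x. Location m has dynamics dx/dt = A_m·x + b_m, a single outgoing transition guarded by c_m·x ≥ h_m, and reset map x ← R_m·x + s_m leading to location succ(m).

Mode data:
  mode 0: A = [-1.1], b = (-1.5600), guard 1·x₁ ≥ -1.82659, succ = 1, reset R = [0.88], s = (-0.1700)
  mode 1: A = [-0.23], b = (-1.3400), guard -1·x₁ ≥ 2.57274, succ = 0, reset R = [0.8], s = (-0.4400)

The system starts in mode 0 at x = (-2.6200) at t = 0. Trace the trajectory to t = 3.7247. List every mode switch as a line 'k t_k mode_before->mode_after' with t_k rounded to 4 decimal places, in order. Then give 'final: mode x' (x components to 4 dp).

Mode 0: guard c·x = -1.8266 hit at Δt = 0.9812 (t = 0.9812), x⁻ = (-1.8266) → reset → x⁺ = (-1.7774), jump to mode 1
Mode 1: guard c·x = 2.5727 hit at Δt = 0.9509 (t = 1.9321), x⁻ = (-2.5727) → reset → x⁺ = (-2.4982), jump to mode 0
Mode 0: guard c·x = -1.8266 hit at Δt = 0.8841 (t = 2.8162), x⁻ = (-1.8266) → reset → x⁺ = (-1.7774), jump to mode 1
Mode 1: flow for 0.9085 to horizon, guard not reached → x = (-2.5409)

1 0.9812 0->1
2 1.9321 1->0
3 2.8162 0->1
final: 1 -2.5409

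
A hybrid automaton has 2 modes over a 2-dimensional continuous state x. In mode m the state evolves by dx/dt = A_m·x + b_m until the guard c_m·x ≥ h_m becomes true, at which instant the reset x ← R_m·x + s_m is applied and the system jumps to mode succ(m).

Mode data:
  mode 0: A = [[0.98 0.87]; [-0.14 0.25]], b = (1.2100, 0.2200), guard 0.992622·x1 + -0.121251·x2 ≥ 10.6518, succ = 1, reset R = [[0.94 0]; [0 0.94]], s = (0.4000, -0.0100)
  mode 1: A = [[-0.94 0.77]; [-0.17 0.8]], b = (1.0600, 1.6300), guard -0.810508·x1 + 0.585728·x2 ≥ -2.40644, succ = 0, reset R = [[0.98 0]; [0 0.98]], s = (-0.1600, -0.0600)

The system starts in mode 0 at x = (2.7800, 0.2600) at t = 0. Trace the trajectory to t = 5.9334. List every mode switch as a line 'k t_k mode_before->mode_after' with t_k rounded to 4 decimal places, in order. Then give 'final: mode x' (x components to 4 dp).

1 1.0969 0->1
2 2.6663 1->0
3 3.7647 0->1
4 5.4092 1->0
final: 0 4.6154 -0.6725

Mode 0: guard c·x = 10.6518 hit at Δt = 1.0969 (t = 1.0969), x⁻ = (10.6792, -0.4242) → reset → x⁺ = (10.4384, -0.4087), jump to mode 1
Mode 1: guard c·x = -2.4064 hit at Δt = 1.5694 (t = 2.6663), x⁻ = (3.0913, 0.1691) → reset → x⁺ = (2.8695, 0.1057), jump to mode 0
Mode 0: guard c·x = 10.6518 hit at Δt = 1.0984 (t = 3.7647), x⁻ = (10.6532, -0.6367) → reset → x⁺ = (10.4140, -0.6085), jump to mode 1
Mode 1: guard c·x = -2.4064 hit at Δt = 1.6446 (t = 5.4092), x⁻ = (2.6725, -0.4103) → reset → x⁺ = (2.4591, -0.4621), jump to mode 0
Mode 0: flow for 0.5242 to horizon, guard not reached → x = (4.6154, -0.6725)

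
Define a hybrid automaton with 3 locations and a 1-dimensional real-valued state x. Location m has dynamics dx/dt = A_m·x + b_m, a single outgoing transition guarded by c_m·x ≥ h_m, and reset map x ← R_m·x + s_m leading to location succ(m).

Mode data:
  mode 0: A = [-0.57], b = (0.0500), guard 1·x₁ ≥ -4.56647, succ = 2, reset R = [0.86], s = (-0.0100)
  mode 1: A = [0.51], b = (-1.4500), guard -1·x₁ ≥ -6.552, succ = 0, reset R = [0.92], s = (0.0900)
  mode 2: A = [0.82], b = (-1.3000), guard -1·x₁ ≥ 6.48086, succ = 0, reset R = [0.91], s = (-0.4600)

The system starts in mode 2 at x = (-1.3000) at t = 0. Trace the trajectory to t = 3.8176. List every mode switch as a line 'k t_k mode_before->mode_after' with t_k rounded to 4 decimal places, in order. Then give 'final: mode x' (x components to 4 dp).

Mode 2: guard c·x = 6.4809 hit at Δt = 1.2537 (t = 1.2537), x⁻ = (-6.4809) → reset → x⁺ = (-6.3576), jump to mode 0
Mode 0: guard c·x = -4.5665 hit at Δt = 0.5712 (t = 1.8249), x⁻ = (-4.5665) → reset → x⁺ = (-3.9372), jump to mode 2
Mode 2: guard c·x = 6.4809 hit at Δt = 0.4620 (t = 2.2869), x⁻ = (-6.4809) → reset → x⁺ = (-6.3576), jump to mode 0
Mode 0: guard c·x = -4.5665 hit at Δt = 0.5712 (t = 2.8581), x⁻ = (-4.5665) → reset → x⁺ = (-3.9372), jump to mode 2
Mode 2: guard c·x = 6.4809 hit at Δt = 0.4620 (t = 3.3201), x⁻ = (-6.4809) → reset → x⁺ = (-6.3576), jump to mode 0
Mode 0: flow for 0.4975 to horizon, guard not reached → x = (-4.7662)

1 1.2537 2->0
2 1.8249 0->2
3 2.2869 2->0
4 2.8581 0->2
5 3.3201 2->0
final: 0 -4.7662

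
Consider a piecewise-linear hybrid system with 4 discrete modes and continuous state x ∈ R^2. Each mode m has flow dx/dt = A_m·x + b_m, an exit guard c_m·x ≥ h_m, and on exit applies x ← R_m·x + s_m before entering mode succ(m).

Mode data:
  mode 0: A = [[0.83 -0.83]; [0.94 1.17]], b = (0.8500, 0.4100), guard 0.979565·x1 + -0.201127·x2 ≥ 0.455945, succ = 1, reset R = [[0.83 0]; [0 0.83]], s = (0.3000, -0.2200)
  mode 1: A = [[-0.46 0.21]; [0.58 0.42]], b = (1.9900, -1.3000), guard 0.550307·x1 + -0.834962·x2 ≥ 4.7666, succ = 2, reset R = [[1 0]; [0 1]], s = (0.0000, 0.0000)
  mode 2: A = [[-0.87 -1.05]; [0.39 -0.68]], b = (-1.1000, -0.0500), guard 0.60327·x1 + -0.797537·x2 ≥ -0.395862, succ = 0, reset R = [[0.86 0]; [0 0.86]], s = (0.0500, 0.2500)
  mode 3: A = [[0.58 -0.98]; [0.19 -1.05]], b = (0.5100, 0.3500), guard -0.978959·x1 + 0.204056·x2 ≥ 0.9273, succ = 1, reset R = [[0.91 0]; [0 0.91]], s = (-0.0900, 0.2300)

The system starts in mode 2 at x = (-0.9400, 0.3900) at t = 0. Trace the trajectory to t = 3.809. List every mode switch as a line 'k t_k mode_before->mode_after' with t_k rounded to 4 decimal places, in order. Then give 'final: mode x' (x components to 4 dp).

1 1.5259 2->0
2 2.9593 0->1
final: 1 1.5289 -2.0837

Mode 2: guard c·x = -0.3959 hit at Δt = 1.5259 (t = 1.5259), x⁻ = (-1.0887, -0.3272) → reset → x⁺ = (-0.8863, -0.0314), jump to mode 0
Mode 0: guard c·x = 0.4559 hit at Δt = 1.4334 (t = 2.9593), x⁻ = (0.2812, -0.8972) → reset → x⁺ = (0.5334, -0.9647), jump to mode 1
Mode 1: flow for 0.8497 to horizon, guard not reached → x = (1.5289, -2.0837)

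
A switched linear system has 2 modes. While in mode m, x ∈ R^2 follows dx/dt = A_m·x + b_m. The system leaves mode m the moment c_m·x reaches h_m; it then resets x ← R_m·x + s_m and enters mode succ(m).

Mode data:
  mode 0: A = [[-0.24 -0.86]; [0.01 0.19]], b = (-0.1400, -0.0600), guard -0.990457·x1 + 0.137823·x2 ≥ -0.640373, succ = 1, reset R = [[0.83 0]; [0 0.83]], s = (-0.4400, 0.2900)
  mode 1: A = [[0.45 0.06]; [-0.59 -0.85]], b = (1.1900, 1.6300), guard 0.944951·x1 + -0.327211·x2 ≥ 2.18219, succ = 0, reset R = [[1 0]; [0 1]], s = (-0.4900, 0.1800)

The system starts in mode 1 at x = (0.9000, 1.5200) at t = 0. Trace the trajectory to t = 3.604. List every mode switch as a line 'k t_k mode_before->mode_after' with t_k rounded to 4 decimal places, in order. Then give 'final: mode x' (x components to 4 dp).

1 0.8667 1->0
2 1.6863 0->1
3 2.9683 1->0
final: 0 1.1367 1.3492

Mode 1: guard c·x = 2.1822 hit at Δt = 0.8667 (t = 0.8667), x⁻ = (2.6767, 1.0611) → reset → x⁺ = (2.1867, 1.2411), jump to mode 0
Mode 0: guard c·x = -0.6404 hit at Δt = 0.8196 (t = 1.6863), x⁻ = (0.8428, 1.4105) → reset → x⁺ = (0.2595, 1.4607), jump to mode 1
Mode 1: guard c·x = 2.1822 hit at Δt = 1.2820 (t = 2.9683), x⁻ = (2.6700, 1.0416) → reset → x⁺ = (2.1800, 1.2216), jump to mode 0
Mode 0: flow for 0.6357 to horizon, guard not reached → x = (1.1367, 1.3492)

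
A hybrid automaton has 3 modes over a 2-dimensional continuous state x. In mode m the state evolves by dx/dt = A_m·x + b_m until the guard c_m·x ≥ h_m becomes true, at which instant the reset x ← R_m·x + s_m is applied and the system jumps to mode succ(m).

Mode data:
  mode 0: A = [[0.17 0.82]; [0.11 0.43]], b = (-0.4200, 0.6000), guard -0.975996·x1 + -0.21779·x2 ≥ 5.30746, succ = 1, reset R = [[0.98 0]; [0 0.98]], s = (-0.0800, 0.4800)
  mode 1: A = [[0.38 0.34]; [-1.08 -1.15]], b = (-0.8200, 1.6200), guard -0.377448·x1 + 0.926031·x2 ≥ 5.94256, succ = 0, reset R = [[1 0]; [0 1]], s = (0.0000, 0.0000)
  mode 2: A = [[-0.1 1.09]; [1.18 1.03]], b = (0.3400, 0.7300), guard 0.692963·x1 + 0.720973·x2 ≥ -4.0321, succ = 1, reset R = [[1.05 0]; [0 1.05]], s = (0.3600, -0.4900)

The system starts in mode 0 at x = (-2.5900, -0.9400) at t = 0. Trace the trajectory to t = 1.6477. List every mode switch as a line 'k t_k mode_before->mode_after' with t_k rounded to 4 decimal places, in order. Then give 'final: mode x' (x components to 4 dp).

Mode 0: guard c·x = 5.3075 hit at Δt = 1.3134 (t = 1.3134), x⁻ = (-5.1463, -1.3070) → reset → x⁺ = (-5.1234, -0.8008), jump to mode 1
Mode 1: flow for 0.3343 to horizon, guard not reached → x = (-6.0589, 1.5931)

1 1.3134 0->1
final: 1 -6.0589 1.5931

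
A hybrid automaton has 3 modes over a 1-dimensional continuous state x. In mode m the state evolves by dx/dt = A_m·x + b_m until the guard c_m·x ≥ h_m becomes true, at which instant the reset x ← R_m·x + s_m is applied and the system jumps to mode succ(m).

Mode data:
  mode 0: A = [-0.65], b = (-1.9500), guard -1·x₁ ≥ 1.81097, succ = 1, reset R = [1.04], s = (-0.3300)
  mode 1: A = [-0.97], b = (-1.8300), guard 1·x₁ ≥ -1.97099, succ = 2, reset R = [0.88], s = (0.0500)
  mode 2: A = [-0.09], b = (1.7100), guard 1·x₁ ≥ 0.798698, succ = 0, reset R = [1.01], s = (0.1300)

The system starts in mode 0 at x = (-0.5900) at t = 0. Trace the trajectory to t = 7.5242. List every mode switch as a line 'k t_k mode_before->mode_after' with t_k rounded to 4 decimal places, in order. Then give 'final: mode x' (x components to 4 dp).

Mode 0: guard c·x = 1.8110 hit at Δt = 1.0869 (t = 1.0869), x⁻ = (-1.8110) → reset → x⁺ = (-2.2134), jump to mode 1
Mode 1: guard c·x = -1.9710 hit at Δt = 1.3958 (t = 2.4827), x⁻ = (-1.9710) → reset → x⁺ = (-1.6845), jump to mode 2
Mode 2: guard c·x = 0.7987 hit at Δt = 1.4210 (t = 3.9037), x⁻ = (0.7987) → reset → x⁺ = (0.9367), jump to mode 0
Mode 0: guard c·x = 1.8110 hit at Δt = 1.8418 (t = 5.7455), x⁻ = (-1.8110) → reset → x⁺ = (-2.2134), jump to mode 1
Mode 1: guard c·x = -1.9710 hit at Δt = 1.3958 (t = 7.1413), x⁻ = (-1.9710) → reset → x⁺ = (-1.6845), jump to mode 2
Mode 2: flow for 0.3829 to horizon, guard not reached → x = (-0.9838)

1 1.0869 0->1
2 2.4827 1->2
3 3.9037 2->0
4 5.7455 0->1
5 7.1413 1->2
final: 2 -0.9838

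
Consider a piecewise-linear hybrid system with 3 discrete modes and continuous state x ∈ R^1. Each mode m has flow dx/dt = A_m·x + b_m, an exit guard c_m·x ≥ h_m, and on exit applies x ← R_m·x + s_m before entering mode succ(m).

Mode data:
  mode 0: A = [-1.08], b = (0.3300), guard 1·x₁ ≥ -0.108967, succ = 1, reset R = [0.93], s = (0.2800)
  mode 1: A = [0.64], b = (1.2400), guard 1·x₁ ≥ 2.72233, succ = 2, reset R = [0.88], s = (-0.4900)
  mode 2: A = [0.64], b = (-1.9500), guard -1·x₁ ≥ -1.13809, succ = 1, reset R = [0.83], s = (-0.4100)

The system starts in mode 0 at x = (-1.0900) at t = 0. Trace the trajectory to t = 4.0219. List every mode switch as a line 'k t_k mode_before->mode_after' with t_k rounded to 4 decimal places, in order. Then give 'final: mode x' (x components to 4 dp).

Mode 0: guard c·x = -0.1090 hit at Δt = 1.1240 (t = 1.1240), x⁻ = (-0.1090) → reset → x⁺ = (0.1787), jump to mode 1
Mode 1: guard c·x = 2.7223 hit at Δt = 1.2334 (t = 2.3574), x⁻ = (2.7223) → reset → x⁺ = (1.9057), jump to mode 2
Mode 2: guard c·x = -1.1381 hit at Δt = 0.8037 (t = 3.1611), x⁻ = (1.1381) → reset → x⁺ = (0.5346), jump to mode 1
Mode 1: flow for 0.8608 to horizon, guard not reached → x = (2.3512)

1 1.1240 0->1
2 2.3574 1->2
3 3.1611 2->1
final: 1 2.3512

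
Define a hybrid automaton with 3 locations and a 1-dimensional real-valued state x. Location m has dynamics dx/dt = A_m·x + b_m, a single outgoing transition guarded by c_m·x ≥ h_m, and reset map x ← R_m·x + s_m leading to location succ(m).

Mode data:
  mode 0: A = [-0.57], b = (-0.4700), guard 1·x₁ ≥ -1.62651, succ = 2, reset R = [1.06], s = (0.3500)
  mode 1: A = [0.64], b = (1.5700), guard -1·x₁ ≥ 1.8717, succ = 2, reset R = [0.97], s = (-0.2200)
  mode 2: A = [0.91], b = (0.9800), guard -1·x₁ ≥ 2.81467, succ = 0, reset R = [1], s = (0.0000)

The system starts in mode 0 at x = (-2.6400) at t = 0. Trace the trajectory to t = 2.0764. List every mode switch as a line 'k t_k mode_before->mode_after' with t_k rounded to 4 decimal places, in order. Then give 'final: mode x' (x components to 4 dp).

1 1.4334 0->2
final: 2 -1.6104

Mode 0: guard c·x = -1.6265 hit at Δt = 1.4334 (t = 1.4334), x⁻ = (-1.6265) → reset → x⁺ = (-1.3741), jump to mode 2
Mode 2: flow for 0.6430 to horizon, guard not reached → x = (-1.6104)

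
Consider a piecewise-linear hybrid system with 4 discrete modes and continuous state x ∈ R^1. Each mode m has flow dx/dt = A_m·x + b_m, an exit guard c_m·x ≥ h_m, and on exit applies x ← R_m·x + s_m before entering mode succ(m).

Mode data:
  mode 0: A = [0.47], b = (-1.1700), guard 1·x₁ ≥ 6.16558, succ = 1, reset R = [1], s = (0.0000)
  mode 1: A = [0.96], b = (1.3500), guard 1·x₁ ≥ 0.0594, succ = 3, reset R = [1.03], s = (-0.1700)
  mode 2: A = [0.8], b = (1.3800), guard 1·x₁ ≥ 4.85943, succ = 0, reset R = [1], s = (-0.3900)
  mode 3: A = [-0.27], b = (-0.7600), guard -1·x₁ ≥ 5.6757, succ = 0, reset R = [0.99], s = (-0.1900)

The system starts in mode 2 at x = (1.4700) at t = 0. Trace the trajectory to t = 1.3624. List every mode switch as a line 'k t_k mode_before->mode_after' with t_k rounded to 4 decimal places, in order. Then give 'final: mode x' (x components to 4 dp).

Mode 2: guard c·x = 4.8594 hit at Δt = 0.9039 (t = 0.9039), x⁻ = (4.8594) → reset → x⁺ = (4.4694), jump to mode 0
Mode 0: flow for 0.4585 to horizon, guard not reached → x = (4.9456)

1 0.9039 2->0
final: 0 4.9456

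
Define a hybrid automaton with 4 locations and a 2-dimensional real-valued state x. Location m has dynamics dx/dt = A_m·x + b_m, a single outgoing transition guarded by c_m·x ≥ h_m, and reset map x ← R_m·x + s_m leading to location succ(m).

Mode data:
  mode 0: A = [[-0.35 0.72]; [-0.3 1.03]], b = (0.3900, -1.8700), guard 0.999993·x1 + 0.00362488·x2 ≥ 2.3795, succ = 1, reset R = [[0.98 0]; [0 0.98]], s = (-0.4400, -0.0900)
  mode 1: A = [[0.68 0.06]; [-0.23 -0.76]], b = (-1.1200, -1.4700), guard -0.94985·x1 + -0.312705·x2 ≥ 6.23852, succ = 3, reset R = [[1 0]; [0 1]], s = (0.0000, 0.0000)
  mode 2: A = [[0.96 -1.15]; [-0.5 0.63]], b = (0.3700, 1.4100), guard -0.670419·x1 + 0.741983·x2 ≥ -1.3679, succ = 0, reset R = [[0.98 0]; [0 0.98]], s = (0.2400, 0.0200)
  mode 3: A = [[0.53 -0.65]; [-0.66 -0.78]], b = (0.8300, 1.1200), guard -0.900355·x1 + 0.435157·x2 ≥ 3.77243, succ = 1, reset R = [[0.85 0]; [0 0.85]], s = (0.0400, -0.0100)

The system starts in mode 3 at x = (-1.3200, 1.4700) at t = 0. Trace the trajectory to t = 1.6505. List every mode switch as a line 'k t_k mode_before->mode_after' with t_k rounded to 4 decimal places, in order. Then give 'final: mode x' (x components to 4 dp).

1 1.1058 3->1
final: 1 -4.2934 1.0867

Mode 3: guard c·x = 3.7724 hit at Δt = 1.1058 (t = 1.1058), x⁻ = (-2.9854, 2.4921) → reset → x⁺ = (-2.4976, 2.1083), jump to mode 1
Mode 1: flow for 0.5447 to horizon, guard not reached → x = (-4.2934, 1.0867)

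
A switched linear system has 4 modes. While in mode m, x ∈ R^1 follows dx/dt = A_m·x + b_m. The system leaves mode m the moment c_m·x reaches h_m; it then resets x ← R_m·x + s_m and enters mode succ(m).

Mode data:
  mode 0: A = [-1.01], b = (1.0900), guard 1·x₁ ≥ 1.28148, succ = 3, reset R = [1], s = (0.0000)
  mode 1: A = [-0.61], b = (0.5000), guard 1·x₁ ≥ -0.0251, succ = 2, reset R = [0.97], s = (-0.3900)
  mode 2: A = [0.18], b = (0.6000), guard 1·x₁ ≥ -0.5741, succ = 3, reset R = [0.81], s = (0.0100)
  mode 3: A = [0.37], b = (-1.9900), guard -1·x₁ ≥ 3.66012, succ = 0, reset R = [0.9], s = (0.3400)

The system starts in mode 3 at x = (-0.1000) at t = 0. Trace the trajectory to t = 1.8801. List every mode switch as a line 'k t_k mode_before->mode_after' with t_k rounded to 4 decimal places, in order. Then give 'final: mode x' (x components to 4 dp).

Mode 3: guard c·x = 3.6601 hit at Δt = 1.3532 (t = 1.3532), x⁻ = (-3.6601) → reset → x⁺ = (-2.9541), jump to mode 0
Mode 0: flow for 0.5269 to horizon, guard not reached → x = (-1.2897)

1 1.3532 3->0
final: 0 -1.2897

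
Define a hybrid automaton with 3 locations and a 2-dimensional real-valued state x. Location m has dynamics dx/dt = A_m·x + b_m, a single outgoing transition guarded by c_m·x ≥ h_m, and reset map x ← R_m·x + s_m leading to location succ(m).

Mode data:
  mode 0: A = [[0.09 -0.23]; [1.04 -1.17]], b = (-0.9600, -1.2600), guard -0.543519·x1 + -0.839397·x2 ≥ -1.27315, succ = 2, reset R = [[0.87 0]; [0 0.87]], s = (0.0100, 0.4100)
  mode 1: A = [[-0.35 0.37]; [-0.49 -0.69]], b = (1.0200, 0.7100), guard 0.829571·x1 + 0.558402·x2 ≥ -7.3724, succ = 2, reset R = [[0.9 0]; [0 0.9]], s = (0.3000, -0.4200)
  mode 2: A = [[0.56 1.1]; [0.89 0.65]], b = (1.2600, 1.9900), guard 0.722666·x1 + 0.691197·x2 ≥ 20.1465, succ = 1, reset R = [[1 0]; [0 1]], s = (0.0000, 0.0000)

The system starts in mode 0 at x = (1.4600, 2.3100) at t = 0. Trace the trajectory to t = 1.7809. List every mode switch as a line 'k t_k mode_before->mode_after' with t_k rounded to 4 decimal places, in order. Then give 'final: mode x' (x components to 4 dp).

Mode 0: guard c·x = -1.2732 hit at Δt = 0.6041 (t = 0.6041), x⁻ = (0.7093, 1.0575) → reset → x⁺ = (0.6271, 1.3300), jump to mode 2
Mode 2: flow for 1.1768 to horizon, guard not reached → x = (12.0239, 12.5491)

1 0.6041 0->2
final: 2 12.0239 12.5491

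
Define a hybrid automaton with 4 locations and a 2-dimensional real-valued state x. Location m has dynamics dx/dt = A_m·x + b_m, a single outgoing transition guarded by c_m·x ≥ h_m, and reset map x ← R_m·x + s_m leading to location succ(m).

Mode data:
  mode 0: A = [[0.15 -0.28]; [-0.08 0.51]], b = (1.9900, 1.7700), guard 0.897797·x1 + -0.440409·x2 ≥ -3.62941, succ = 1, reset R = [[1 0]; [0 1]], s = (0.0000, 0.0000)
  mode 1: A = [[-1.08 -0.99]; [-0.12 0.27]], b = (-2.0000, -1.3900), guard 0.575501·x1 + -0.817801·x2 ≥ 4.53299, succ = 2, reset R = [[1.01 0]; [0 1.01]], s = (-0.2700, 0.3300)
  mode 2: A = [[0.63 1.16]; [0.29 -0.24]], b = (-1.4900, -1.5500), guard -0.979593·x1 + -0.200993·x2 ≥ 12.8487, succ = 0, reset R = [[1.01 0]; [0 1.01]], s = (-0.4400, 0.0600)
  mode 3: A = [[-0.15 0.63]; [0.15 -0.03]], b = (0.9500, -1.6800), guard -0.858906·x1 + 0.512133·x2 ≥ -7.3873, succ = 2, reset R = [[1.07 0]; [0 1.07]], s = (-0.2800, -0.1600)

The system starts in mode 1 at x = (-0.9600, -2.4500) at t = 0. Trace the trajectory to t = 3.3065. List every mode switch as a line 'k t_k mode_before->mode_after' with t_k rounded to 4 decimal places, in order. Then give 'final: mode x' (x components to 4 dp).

Mode 1: guard c·x = 4.5330 hit at Δt = 1.0614 (t = 1.0614), x⁻ = (0.8430, -4.9497) → reset → x⁺ = (0.5814, -4.6692), jump to mode 2
Mode 2: guard c·x = 12.8487 hit at Δt = 1.1673 (t = 2.2287), x⁻ = (-11.7702, -6.5609) → reset → x⁺ = (-12.3279, -6.5665), jump to mode 0
Mode 0: flow for 1.0778 to horizon, guard not reached → x = (-9.8774, -7.5395)

1 1.0614 1->2
2 2.2287 2->0
final: 0 -9.8774 -7.5395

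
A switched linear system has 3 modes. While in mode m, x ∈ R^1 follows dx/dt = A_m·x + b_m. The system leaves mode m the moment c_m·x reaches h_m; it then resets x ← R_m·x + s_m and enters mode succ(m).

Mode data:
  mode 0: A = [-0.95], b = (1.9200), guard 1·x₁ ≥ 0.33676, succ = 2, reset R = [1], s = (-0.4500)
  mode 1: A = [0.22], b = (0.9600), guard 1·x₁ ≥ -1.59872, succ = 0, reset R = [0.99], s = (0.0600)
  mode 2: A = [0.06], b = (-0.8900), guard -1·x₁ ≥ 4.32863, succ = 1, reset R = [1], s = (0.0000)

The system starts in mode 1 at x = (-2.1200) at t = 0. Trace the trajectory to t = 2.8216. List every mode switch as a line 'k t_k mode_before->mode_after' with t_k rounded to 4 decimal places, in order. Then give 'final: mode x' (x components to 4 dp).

1 0.9496 1->0
2 1.7326 0->2
final: 2 -1.1225

Mode 1: guard c·x = -1.5987 hit at Δt = 0.9496 (t = 0.9496), x⁻ = (-1.5987) → reset → x⁺ = (-1.5227), jump to mode 0
Mode 0: guard c·x = 0.3368 hit at Δt = 0.7830 (t = 1.7326), x⁻ = (0.3368) → reset → x⁺ = (-0.1132), jump to mode 2
Mode 2: flow for 1.0890 to horizon, guard not reached → x = (-1.1225)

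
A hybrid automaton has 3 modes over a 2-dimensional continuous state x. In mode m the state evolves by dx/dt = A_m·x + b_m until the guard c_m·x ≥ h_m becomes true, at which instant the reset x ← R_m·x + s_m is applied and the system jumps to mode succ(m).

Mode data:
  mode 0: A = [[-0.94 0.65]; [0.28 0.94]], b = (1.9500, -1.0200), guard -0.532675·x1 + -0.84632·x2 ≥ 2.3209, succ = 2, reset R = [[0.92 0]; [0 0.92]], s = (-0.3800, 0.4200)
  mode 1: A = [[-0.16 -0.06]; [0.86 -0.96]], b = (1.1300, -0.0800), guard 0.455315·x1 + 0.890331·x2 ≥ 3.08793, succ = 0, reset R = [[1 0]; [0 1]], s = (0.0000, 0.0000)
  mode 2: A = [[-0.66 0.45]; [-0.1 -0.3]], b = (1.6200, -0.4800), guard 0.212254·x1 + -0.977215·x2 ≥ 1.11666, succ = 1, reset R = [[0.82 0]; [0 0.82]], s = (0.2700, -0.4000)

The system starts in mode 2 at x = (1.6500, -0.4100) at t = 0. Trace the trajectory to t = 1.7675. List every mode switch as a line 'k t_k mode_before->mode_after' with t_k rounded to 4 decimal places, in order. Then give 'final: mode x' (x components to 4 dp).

1 0.7153 2->1
final: 1 2.5667 0.8553

Mode 2: guard c·x = 1.1167 hit at Δt = 0.7153 (t = 0.7153), x⁻ = (1.7989, -0.7520) → reset → x⁺ = (1.7451, -1.0166), jump to mode 1
Mode 1: flow for 1.0522 to horizon, guard not reached → x = (2.5667, 0.8553)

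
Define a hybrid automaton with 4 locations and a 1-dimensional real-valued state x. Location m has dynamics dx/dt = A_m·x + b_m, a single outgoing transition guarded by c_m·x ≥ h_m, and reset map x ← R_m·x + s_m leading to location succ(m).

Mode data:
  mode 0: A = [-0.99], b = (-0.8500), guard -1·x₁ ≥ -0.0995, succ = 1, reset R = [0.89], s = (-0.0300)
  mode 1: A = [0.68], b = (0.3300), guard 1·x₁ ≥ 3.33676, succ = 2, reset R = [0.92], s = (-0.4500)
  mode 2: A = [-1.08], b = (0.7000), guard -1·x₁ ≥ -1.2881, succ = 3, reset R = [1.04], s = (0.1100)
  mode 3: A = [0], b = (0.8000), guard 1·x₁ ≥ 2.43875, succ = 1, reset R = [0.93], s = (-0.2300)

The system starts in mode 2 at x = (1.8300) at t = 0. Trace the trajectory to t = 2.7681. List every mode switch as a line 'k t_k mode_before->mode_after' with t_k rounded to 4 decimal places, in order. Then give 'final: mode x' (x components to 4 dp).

1 0.5680 2->3
2 1.8044 3->1
3 2.4150 1->2
final: 2 1.9947

Mode 2: guard c·x = -1.2881 hit at Δt = 0.5680 (t = 0.5680), x⁻ = (1.2881) → reset → x⁺ = (1.4496), jump to mode 3
Mode 3: guard c·x = 2.4388 hit at Δt = 1.2364 (t = 1.8044), x⁻ = (2.4388) → reset → x⁺ = (2.0380), jump to mode 1
Mode 1: guard c·x = 3.3368 hit at Δt = 0.6106 (t = 2.4150), x⁻ = (3.3368) → reset → x⁺ = (2.6198), jump to mode 2
Mode 2: flow for 0.3531 to horizon, guard not reached → x = (1.9947)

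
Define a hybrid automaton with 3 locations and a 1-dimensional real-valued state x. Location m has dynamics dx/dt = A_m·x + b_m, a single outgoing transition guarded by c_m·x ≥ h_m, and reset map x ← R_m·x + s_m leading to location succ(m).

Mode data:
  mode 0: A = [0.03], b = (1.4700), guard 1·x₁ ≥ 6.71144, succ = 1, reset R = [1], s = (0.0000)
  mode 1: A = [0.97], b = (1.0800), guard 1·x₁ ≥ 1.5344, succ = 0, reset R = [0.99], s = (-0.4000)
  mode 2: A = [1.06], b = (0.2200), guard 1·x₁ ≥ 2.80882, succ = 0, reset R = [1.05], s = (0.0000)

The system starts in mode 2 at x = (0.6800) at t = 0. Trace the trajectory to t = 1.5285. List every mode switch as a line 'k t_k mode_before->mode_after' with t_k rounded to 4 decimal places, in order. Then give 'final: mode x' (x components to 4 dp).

Mode 2: guard c·x = 2.8088 hit at Δt = 1.1541 (t = 1.1541), x⁻ = (2.8088) → reset → x⁺ = (2.9493), jump to mode 0
Mode 0: flow for 0.3744 to horizon, guard not reached → x = (3.5360)

1 1.1541 2->0
final: 0 3.5360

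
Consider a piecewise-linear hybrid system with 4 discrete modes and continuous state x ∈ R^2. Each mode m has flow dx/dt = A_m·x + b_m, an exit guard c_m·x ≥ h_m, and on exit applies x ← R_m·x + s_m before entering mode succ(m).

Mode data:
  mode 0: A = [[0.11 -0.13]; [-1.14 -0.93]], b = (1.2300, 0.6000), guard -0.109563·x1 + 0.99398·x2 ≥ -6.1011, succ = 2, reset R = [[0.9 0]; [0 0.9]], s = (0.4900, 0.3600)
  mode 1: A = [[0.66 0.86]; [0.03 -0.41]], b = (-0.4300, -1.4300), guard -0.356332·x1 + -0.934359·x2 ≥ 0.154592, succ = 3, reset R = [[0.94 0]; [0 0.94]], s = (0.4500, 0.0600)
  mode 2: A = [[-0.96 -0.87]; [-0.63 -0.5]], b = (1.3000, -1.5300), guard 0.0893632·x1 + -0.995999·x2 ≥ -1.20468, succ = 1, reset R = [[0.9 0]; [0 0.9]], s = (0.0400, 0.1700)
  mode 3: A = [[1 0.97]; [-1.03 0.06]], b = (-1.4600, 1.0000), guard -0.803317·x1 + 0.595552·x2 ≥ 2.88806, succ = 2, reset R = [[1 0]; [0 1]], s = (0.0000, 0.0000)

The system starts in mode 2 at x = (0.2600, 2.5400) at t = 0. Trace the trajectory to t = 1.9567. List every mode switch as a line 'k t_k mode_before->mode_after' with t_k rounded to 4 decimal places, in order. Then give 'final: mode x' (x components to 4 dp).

1 0.5278 2->1
2 1.4615 1->3
final: 3 0.0820 0.1361

Mode 2: guard c·x = -1.2047 hit at Δt = 0.5278 (t = 0.5278), x⁻ = (0.0511, 1.2141) → reset → x⁺ = (0.0860, 1.2627), jump to mode 1
Mode 1: guard c·x = 0.1546 hit at Δt = 0.9337 (t = 1.4615), x⁻ = (0.2024, -0.2426) → reset → x⁺ = (0.6402, -0.1681), jump to mode 3
Mode 3: flow for 0.4952 to horizon, guard not reached → x = (0.0820, 0.1361)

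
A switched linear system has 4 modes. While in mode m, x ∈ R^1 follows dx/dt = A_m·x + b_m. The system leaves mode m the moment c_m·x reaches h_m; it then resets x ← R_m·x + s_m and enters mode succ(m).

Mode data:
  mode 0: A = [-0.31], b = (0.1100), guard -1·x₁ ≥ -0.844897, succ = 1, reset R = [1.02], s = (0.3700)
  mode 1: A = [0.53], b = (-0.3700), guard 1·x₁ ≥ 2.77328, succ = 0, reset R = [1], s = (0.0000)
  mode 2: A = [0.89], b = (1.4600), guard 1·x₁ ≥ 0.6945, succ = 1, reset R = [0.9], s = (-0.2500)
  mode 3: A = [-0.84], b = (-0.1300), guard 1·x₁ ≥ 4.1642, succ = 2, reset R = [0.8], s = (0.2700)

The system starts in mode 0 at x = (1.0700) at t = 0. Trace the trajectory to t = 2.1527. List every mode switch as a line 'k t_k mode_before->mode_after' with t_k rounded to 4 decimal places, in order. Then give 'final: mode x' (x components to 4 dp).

Mode 0: guard c·x = -0.8449 hit at Δt = 1.2193 (t = 1.2193), x⁻ = (0.8449) → reset → x⁺ = (1.2318), jump to mode 1
Mode 1: flow for 0.9334 to horizon, guard not reached → x = (1.5734)

1 1.2193 0->1
final: 1 1.5734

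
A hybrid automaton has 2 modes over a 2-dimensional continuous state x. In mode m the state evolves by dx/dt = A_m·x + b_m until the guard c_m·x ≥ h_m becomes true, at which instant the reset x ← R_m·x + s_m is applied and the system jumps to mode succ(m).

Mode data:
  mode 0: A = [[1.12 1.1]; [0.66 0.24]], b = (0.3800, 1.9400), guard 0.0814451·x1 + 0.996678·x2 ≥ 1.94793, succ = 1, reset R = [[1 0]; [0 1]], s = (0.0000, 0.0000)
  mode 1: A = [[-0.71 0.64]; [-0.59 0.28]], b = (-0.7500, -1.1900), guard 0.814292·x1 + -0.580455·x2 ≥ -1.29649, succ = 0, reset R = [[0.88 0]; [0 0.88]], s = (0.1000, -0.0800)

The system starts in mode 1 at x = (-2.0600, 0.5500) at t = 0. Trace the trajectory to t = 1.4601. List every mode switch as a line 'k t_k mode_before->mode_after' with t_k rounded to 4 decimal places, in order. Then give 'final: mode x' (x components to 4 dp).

Mode 1: guard c·x = -1.2965 hit at Δt = 1.0688 (t = 1.0688), x⁻ = (-1.2673, 0.4558) → reset → x⁺ = (-1.0152, 0.3211), jump to mode 0
Mode 0: flow for 0.3913 to horizon, guard not reached → x = (-1.0799, 0.8606)

1 1.0688 1->0
final: 0 -1.0799 0.8606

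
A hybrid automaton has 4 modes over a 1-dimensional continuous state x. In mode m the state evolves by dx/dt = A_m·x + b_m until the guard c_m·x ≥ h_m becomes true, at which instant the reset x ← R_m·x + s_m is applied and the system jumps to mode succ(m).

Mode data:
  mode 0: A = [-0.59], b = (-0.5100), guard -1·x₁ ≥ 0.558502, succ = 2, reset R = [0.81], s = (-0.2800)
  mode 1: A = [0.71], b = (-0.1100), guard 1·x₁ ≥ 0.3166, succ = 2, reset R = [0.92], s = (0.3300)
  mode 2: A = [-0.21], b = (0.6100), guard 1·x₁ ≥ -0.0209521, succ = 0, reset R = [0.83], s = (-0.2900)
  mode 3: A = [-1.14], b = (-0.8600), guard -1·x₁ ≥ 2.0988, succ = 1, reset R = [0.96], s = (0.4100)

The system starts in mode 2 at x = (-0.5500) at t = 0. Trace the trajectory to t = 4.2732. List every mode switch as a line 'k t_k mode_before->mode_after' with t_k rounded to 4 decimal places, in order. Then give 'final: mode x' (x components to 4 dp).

Mode 2: guard c·x = -0.0210 hit at Δt = 0.7915 (t = 0.7915), x⁻ = (-0.0210) → reset → x⁺ = (-0.3074), jump to mode 0
Mode 0: guard c·x = 0.5585 hit at Δt = 1.0158 (t = 1.8073), x⁻ = (-0.5585) → reset → x⁺ = (-0.7324), jump to mode 2
Mode 2: guard c·x = -0.0210 hit at Δt = 1.0365 (t = 2.8438), x⁻ = (-0.0210) → reset → x⁺ = (-0.3074), jump to mode 0
Mode 0: guard c·x = 0.5585 hit at Δt = 1.0158 (t = 3.8596), x⁻ = (-0.5585) → reset → x⁺ = (-0.7324), jump to mode 2
Mode 2: flow for 0.4136 to horizon, guard not reached → x = (-0.4298)

1 0.7915 2->0
2 1.8073 0->2
3 2.8438 2->0
4 3.8596 0->2
final: 2 -0.4298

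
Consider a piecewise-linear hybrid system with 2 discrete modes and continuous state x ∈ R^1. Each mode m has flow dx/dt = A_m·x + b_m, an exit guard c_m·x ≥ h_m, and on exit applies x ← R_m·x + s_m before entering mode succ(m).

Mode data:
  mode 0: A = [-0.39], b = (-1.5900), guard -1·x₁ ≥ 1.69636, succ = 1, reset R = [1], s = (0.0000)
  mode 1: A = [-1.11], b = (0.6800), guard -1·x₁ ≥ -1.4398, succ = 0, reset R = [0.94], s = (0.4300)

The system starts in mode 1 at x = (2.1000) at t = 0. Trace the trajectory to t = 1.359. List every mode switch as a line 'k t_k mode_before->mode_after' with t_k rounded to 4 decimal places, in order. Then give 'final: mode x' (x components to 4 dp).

1 0.5286 1->0
final: 0 0.1622

Mode 1: guard c·x = -1.4398 hit at Δt = 0.5286 (t = 0.5286), x⁻ = (1.4398) → reset → x⁺ = (1.7834), jump to mode 0
Mode 0: flow for 0.8304 to horizon, guard not reached → x = (0.1622)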